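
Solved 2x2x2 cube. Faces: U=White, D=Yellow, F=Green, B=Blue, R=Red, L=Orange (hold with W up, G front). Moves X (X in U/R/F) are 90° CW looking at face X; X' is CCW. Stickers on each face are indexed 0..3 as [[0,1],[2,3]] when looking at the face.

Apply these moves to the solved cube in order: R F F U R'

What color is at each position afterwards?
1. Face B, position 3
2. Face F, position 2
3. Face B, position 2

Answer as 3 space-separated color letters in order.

Answer: B Y W

Derivation:
After move 1 (R): R=RRRR U=WGWG F=GYGY D=YBYB B=WBWB
After move 2 (F): F=GGYY U=WGOO R=WRGR D=RRYB L=OYOB
After move 3 (F): F=YGYG U=WGBY R=OROR D=GWYB L=OROR
After move 4 (U): U=BWYG F=ORYG R=WBOR B=ORWB L=YGOR
After move 5 (R'): R=BRWO U=BWYO F=OWYG D=GRYG B=BRWB
Query 1: B[3] = B
Query 2: F[2] = Y
Query 3: B[2] = W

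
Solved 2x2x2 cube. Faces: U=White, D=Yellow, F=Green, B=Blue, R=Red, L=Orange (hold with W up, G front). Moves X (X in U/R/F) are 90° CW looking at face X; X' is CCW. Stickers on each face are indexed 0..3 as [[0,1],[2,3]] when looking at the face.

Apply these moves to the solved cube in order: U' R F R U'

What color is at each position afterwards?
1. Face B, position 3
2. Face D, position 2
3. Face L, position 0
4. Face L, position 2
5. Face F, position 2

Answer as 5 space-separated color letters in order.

Answer: B Y B O Y

Derivation:
After move 1 (U'): U=WWWW F=OOGG R=GGRR B=RRBB L=BBOO
After move 2 (R): R=RGRG U=WOWG F=OYGY D=YBYR B=WRWB
After move 3 (F): F=GOYY U=WOOB R=WGGG D=RRYR L=BYOB
After move 4 (R): R=GWGG U=WOOY F=GRYR D=RWYW B=BROB
After move 5 (U'): U=OYWO F=BYYR R=GRGG B=GWOB L=BROB
Query 1: B[3] = B
Query 2: D[2] = Y
Query 3: L[0] = B
Query 4: L[2] = O
Query 5: F[2] = Y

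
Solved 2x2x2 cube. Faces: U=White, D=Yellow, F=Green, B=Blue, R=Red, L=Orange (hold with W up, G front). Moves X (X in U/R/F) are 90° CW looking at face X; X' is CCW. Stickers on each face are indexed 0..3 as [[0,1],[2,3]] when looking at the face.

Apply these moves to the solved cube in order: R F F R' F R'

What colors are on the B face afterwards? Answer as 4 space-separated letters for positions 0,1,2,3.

After move 1 (R): R=RRRR U=WGWG F=GYGY D=YBYB B=WBWB
After move 2 (F): F=GGYY U=WGOO R=WRGR D=RRYB L=OYOB
After move 3 (F): F=YGYG U=WGBY R=OROR D=GWYB L=OROR
After move 4 (R'): R=RROO U=WWBW F=YGYY D=GGYG B=BBWB
After move 5 (F): F=YYYG U=WWRR R=BRWO D=ORYG L=OGOG
After move 6 (R'): R=ROBW U=WWRB F=YWYR D=OYYG B=GBRB
Query: B face = GBRB

Answer: G B R B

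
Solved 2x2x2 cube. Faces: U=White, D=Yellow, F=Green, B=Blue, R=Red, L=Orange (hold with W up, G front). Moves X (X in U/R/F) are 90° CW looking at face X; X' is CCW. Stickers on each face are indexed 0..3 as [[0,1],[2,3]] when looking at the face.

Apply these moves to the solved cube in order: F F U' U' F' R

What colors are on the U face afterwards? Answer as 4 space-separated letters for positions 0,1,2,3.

Answer: Y G O G

Derivation:
After move 1 (F): F=GGGG U=WWOO R=WRWR D=RRYY L=OYOY
After move 2 (F): F=GGGG U=WWYY R=OROR D=WWYY L=OROR
After move 3 (U'): U=WYWY F=ORGG R=GGOR B=ORBB L=BBOR
After move 4 (U'): U=YYWW F=BBGG R=OROR B=GGBB L=OROR
After move 5 (F'): F=BGBG U=YYOO R=WRWR D=RRYY L=OWOW
After move 6 (R): R=WWRR U=YGOG F=BRBY D=RBYG B=OGYB
Query: U face = YGOG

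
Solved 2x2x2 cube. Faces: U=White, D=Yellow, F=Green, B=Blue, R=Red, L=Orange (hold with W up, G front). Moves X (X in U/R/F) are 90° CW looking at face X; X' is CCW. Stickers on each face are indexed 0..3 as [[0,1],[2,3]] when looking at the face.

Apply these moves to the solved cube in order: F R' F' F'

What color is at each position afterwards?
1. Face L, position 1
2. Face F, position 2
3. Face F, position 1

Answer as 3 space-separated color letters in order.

Answer: W W G

Derivation:
After move 1 (F): F=GGGG U=WWOO R=WRWR D=RRYY L=OYOY
After move 2 (R'): R=RRWW U=WBOB F=GWGO D=RGYG B=YBRB
After move 3 (F'): F=WOGG U=WBRW R=GRRW D=YYYG L=OBOO
After move 4 (F'): F=OGWG U=WBGR R=YRYW D=BOYG L=OWOR
Query 1: L[1] = W
Query 2: F[2] = W
Query 3: F[1] = G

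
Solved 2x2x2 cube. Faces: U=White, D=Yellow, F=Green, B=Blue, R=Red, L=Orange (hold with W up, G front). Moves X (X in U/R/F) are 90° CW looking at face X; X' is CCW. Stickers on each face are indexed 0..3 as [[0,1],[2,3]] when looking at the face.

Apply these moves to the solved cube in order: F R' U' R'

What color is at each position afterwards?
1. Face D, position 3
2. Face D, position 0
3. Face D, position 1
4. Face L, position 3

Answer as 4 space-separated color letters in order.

Answer: O R Y Y

Derivation:
After move 1 (F): F=GGGG U=WWOO R=WRWR D=RRYY L=OYOY
After move 2 (R'): R=RRWW U=WBOB F=GWGO D=RGYG B=YBRB
After move 3 (U'): U=BBWO F=OYGO R=GWWW B=RRRB L=YBOY
After move 4 (R'): R=WWGW U=BRWR F=OBGO D=RYYO B=GRGB
Query 1: D[3] = O
Query 2: D[0] = R
Query 3: D[1] = Y
Query 4: L[3] = Y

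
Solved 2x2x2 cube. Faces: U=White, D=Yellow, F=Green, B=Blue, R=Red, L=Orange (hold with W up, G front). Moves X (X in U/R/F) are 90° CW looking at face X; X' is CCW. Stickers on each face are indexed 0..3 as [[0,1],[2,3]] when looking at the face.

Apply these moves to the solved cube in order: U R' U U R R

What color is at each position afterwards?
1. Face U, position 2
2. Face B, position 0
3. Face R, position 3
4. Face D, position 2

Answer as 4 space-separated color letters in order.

After move 1 (U): U=WWWW F=RRGG R=BBRR B=OOBB L=GGOO
After move 2 (R'): R=BRBR U=WBWO F=RWGW D=YRYG B=YOYB
After move 3 (U): U=WWOB F=BRGW R=YOBR B=GGYB L=RWOO
After move 4 (U): U=OWBW F=YOGW R=GGBR B=RWYB L=BROO
After move 5 (R): R=BGRG U=OOBW F=YRGG D=YYYR B=WWWB
After move 6 (R): R=RBGG U=ORBG F=YYGR D=YWYW B=WWOB
Query 1: U[2] = B
Query 2: B[0] = W
Query 3: R[3] = G
Query 4: D[2] = Y

Answer: B W G Y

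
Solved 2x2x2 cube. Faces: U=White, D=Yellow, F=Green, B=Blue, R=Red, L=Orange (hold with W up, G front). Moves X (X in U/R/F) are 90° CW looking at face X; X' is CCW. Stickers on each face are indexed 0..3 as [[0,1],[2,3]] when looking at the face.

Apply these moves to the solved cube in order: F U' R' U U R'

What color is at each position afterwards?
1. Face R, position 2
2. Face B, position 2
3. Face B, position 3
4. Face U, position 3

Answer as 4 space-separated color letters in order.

After move 1 (F): F=GGGG U=WWOO R=WRWR D=RRYY L=OYOY
After move 2 (U'): U=WOWO F=OYGG R=GGWR B=WRBB L=BBOY
After move 3 (R'): R=GRGW U=WBWW F=OOGO D=RYYG B=YRRB
After move 4 (U): U=WWWB F=GRGO R=YRGW B=BBRB L=OOOY
After move 5 (U): U=WWBW F=YRGO R=BBGW B=OORB L=GROY
After move 6 (R'): R=BWBG U=WRBO F=YWGW D=RRYO B=GOYB
Query 1: R[2] = B
Query 2: B[2] = Y
Query 3: B[3] = B
Query 4: U[3] = O

Answer: B Y B O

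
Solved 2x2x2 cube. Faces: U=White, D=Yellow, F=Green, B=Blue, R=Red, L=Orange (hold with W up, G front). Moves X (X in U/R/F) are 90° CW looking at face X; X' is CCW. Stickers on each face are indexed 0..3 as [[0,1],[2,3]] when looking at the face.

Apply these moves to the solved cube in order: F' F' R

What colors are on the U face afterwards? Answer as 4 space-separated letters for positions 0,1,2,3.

Answer: W G Y G

Derivation:
After move 1 (F'): F=GGGG U=WWRR R=YRYR D=OOYY L=OWOW
After move 2 (F'): F=GGGG U=WWYY R=OROR D=WWYY L=OROR
After move 3 (R): R=OORR U=WGYG F=GWGY D=WBYB B=YBWB
Query: U face = WGYG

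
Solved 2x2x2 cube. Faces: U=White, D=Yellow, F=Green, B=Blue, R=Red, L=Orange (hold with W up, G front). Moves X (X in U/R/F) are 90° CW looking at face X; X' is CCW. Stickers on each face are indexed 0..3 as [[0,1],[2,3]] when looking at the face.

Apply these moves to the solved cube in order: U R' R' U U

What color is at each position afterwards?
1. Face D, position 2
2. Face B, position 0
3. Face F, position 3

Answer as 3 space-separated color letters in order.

Answer: Y R O

Derivation:
After move 1 (U): U=WWWW F=RRGG R=BBRR B=OOBB L=GGOO
After move 2 (R'): R=BRBR U=WBWO F=RWGW D=YRYG B=YOYB
After move 3 (R'): R=RRBB U=WYWY F=RBGO D=YWYW B=GORB
After move 4 (U): U=WWYY F=RRGO R=GOBB B=GGRB L=RBOO
After move 5 (U): U=YWYW F=GOGO R=GGBB B=RBRB L=RROO
Query 1: D[2] = Y
Query 2: B[0] = R
Query 3: F[3] = O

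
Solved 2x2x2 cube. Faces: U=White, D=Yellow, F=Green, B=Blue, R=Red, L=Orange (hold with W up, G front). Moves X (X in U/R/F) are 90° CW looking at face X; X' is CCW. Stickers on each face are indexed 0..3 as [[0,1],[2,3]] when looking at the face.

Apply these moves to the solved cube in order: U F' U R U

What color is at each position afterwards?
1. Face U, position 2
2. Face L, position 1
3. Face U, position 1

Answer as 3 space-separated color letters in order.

Answer: G O B

Derivation:
After move 1 (U): U=WWWW F=RRGG R=BBRR B=OOBB L=GGOO
After move 2 (F'): F=RGRG U=WWBR R=YBYR D=GOYY L=GWOW
After move 3 (U): U=BWRW F=YBRG R=OOYR B=GWBB L=RGOW
After move 4 (R): R=YORO U=BBRG F=YORY D=GBYG B=WWWB
After move 5 (U): U=RBGB F=YORY R=WWRO B=RGWB L=YOOW
Query 1: U[2] = G
Query 2: L[1] = O
Query 3: U[1] = B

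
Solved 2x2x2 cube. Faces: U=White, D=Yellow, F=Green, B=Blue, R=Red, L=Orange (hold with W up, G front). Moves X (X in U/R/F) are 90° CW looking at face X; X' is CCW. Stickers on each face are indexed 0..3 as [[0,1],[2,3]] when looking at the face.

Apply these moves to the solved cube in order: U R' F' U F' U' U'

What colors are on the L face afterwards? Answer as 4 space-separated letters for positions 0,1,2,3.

After move 1 (U): U=WWWW F=RRGG R=BBRR B=OOBB L=GGOO
After move 2 (R'): R=BRBR U=WBWO F=RWGW D=YRYG B=YOYB
After move 3 (F'): F=WWRG U=WBBB R=RRYR D=GOYG L=GOOW
After move 4 (U): U=BWBB F=RRRG R=YOYR B=GOYB L=WWOW
After move 5 (F'): F=RGRR U=BWYY R=OOGR D=WWYG L=WBOB
After move 6 (U'): U=WYBY F=WBRR R=RGGR B=OOYB L=GOOB
After move 7 (U'): U=YYWB F=GORR R=WBGR B=RGYB L=OOOB
Query: L face = OOOB

Answer: O O O B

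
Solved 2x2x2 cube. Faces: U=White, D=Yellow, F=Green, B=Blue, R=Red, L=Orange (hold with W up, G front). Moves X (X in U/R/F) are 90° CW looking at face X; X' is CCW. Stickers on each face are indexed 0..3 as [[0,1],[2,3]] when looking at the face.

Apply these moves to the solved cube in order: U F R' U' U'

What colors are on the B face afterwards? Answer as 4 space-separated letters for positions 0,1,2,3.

After move 1 (U): U=WWWW F=RRGG R=BBRR B=OOBB L=GGOO
After move 2 (F): F=GRGR U=WWOG R=WBWR D=RBYY L=GYOY
After move 3 (R'): R=BRWW U=WBOO F=GWGG D=RRYR B=YOBB
After move 4 (U'): U=BOWO F=GYGG R=GWWW B=BRBB L=YOOY
After move 5 (U'): U=OOBW F=YOGG R=GYWW B=GWBB L=BROY
Query: B face = GWBB

Answer: G W B B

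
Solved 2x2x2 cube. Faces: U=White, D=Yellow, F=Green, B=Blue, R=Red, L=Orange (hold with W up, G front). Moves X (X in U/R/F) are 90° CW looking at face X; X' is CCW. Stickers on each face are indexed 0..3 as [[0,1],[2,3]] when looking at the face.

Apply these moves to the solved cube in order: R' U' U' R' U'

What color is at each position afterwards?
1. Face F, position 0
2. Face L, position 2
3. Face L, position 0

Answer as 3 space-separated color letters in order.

Answer: R O G

Derivation:
After move 1 (R'): R=RRRR U=WBWB F=GWGW D=YGYG B=YBYB
After move 2 (U'): U=BBWW F=OOGW R=GWRR B=RRYB L=YBOO
After move 3 (U'): U=BWBW F=YBGW R=OORR B=GWYB L=RROO
After move 4 (R'): R=OROR U=BYBG F=YWGW D=YBYW B=GWGB
After move 5 (U'): U=YGBB F=RRGW R=YWOR B=ORGB L=GWOO
Query 1: F[0] = R
Query 2: L[2] = O
Query 3: L[0] = G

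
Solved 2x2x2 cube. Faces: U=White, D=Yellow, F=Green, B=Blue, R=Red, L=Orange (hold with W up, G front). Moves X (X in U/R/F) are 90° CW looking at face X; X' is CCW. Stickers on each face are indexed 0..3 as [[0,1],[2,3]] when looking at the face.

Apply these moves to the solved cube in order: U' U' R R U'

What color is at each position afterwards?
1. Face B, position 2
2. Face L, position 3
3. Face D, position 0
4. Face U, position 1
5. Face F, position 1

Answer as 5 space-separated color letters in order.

Answer: B O Y Y R

Derivation:
After move 1 (U'): U=WWWW F=OOGG R=GGRR B=RRBB L=BBOO
After move 2 (U'): U=WWWW F=BBGG R=OORR B=GGBB L=RROO
After move 3 (R): R=RORO U=WBWG F=BYGY D=YBYG B=WGWB
After move 4 (R): R=RROO U=WYWY F=BBGG D=YWYW B=GGBB
After move 5 (U'): U=YYWW F=RRGG R=BBOO B=RRBB L=GGOO
Query 1: B[2] = B
Query 2: L[3] = O
Query 3: D[0] = Y
Query 4: U[1] = Y
Query 5: F[1] = R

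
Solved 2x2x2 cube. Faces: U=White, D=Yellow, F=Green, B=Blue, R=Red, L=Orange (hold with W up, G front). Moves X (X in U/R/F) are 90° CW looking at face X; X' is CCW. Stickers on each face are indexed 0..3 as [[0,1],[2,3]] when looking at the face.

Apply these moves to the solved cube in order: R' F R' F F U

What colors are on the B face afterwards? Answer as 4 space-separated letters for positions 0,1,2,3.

After move 1 (R'): R=RRRR U=WBWB F=GWGW D=YGYG B=YBYB
After move 2 (F): F=GGWW U=WBOO R=WRBR D=RRYG L=OYOG
After move 3 (R'): R=RRWB U=WYOY F=GBWO D=RGYW B=GBRB
After move 4 (F): F=WGOB U=WYGY R=ORYB D=WRYW L=OROG
After move 5 (F): F=OWBG U=WYGR R=GRYB D=YOYW L=OWOR
After move 6 (U): U=GWRY F=GRBG R=GBYB B=OWRB L=OWOR
Query: B face = OWRB

Answer: O W R B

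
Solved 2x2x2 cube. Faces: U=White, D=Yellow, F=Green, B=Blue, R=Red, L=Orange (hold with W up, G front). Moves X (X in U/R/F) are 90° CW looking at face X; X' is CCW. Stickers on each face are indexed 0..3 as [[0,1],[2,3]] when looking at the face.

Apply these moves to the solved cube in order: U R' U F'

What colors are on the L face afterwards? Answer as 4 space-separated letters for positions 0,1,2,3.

After move 1 (U): U=WWWW F=RRGG R=BBRR B=OOBB L=GGOO
After move 2 (R'): R=BRBR U=WBWO F=RWGW D=YRYG B=YOYB
After move 3 (U): U=WWOB F=BRGW R=YOBR B=GGYB L=RWOO
After move 4 (F'): F=RWBG U=WWYB R=ROYR D=WOYG L=RBOO
Query: L face = RBOO

Answer: R B O O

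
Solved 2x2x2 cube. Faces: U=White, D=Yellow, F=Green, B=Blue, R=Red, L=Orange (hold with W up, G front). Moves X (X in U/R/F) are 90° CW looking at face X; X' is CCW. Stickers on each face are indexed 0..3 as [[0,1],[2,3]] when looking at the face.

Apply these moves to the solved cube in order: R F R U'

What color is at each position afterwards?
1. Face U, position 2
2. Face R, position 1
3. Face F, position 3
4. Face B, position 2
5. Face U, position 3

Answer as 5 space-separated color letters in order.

After move 1 (R): R=RRRR U=WGWG F=GYGY D=YBYB B=WBWB
After move 2 (F): F=GGYY U=WGOO R=WRGR D=RRYB L=OYOB
After move 3 (R): R=GWRR U=WGOY F=GRYB D=RWYW B=OBGB
After move 4 (U'): U=GYWO F=OYYB R=GRRR B=GWGB L=OBOB
Query 1: U[2] = W
Query 2: R[1] = R
Query 3: F[3] = B
Query 4: B[2] = G
Query 5: U[3] = O

Answer: W R B G O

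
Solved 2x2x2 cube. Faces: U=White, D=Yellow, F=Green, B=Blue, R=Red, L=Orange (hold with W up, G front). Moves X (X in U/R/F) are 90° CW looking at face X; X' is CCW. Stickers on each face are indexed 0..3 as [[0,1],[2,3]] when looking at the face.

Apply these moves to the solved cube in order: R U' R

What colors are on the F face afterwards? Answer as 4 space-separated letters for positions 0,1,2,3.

After move 1 (R): R=RRRR U=WGWG F=GYGY D=YBYB B=WBWB
After move 2 (U'): U=GGWW F=OOGY R=GYRR B=RRWB L=WBOO
After move 3 (R): R=RGRY U=GOWY F=OBGB D=YWYR B=WRGB
Query: F face = OBGB

Answer: O B G B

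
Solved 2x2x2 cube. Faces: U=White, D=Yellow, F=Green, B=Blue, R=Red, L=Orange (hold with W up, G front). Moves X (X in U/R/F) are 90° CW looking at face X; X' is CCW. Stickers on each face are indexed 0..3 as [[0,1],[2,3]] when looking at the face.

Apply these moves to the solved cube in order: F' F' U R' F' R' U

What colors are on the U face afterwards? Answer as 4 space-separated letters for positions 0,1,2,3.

Answer: B Y Y W

Derivation:
After move 1 (F'): F=GGGG U=WWRR R=YRYR D=OOYY L=OWOW
After move 2 (F'): F=GGGG U=WWYY R=OROR D=WWYY L=OROR
After move 3 (U): U=YWYW F=ORGG R=BBOR B=ORBB L=GGOR
After move 4 (R'): R=BRBO U=YBYO F=OWGW D=WRYG B=YRWB
After move 5 (F'): F=WWOG U=YBBB R=RRWO D=GRYG L=GOOY
After move 6 (R'): R=RORW U=YWBY F=WBOB D=GWYG B=GRRB
After move 7 (U): U=BYYW F=ROOB R=GRRW B=GORB L=WBOY
Query: U face = BYYW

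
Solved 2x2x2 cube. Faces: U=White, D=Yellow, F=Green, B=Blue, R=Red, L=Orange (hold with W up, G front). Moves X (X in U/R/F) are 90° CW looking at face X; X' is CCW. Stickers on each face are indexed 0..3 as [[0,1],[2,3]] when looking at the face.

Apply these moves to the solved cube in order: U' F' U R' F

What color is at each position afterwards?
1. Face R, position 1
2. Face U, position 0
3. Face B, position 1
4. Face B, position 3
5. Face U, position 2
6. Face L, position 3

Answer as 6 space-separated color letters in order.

Answer: R G W B W G

Derivation:
After move 1 (U'): U=WWWW F=OOGG R=GGRR B=RRBB L=BBOO
After move 2 (F'): F=OGOG U=WWGR R=YGYR D=BOYY L=BWOW
After move 3 (U): U=GWRW F=YGOG R=RRYR B=BWBB L=OGOW
After move 4 (R'): R=RRRY U=GBRB F=YWOW D=BGYG B=YWOB
After move 5 (F): F=OYWW U=GBWG R=RRBY D=RRYG L=OBOG
Query 1: R[1] = R
Query 2: U[0] = G
Query 3: B[1] = W
Query 4: B[3] = B
Query 5: U[2] = W
Query 6: L[3] = G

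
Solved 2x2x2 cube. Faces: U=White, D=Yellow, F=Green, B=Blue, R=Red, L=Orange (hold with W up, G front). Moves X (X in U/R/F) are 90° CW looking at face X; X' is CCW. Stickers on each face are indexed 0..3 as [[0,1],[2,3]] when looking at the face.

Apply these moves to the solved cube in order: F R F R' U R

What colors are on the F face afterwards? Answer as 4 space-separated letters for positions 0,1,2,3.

After move 1 (F): F=GGGG U=WWOO R=WRWR D=RRYY L=OYOY
After move 2 (R): R=WWRR U=WGOG F=GRGY D=RBYB B=OBWB
After move 3 (F): F=GGYR U=WGYY R=OWGR D=RWYB L=OROB
After move 4 (R'): R=WROG U=WWYO F=GGYY D=RGYR B=BBWB
After move 5 (U): U=YWOW F=WRYY R=BBOG B=ORWB L=GGOB
After move 6 (R): R=OBGB U=YROY F=WGYR D=RWYO B=WRWB
Query: F face = WGYR

Answer: W G Y R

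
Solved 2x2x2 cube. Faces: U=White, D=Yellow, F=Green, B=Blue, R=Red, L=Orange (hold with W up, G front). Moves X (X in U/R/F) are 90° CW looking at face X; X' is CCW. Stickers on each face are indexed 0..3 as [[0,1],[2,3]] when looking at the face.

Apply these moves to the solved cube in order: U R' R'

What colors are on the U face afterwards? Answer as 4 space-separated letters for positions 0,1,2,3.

Answer: W Y W Y

Derivation:
After move 1 (U): U=WWWW F=RRGG R=BBRR B=OOBB L=GGOO
After move 2 (R'): R=BRBR U=WBWO F=RWGW D=YRYG B=YOYB
After move 3 (R'): R=RRBB U=WYWY F=RBGO D=YWYW B=GORB
Query: U face = WYWY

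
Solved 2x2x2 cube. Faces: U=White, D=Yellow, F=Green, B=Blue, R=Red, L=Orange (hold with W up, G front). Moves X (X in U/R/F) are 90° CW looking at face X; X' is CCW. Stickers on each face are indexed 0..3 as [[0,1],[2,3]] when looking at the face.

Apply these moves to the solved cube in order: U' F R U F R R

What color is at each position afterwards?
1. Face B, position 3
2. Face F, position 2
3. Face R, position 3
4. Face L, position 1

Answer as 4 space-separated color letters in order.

Answer: B Y O R

Derivation:
After move 1 (U'): U=WWWW F=OOGG R=GGRR B=RRBB L=BBOO
After move 2 (F): F=GOGO U=WWOB R=WGWR D=RGYY L=BYOY
After move 3 (R): R=WWRG U=WOOO F=GGGY D=RBYR B=BRWB
After move 4 (U): U=OWOO F=WWGY R=BRRG B=BYWB L=GGOY
After move 5 (F): F=GWYW U=OWYG R=OROG D=RBYR L=GROB
After move 6 (R): R=OOGR U=OWYW F=GBYR D=RWYB B=GYWB
After move 7 (R): R=GORO U=OBYR F=GWYB D=RWYG B=WYWB
Query 1: B[3] = B
Query 2: F[2] = Y
Query 3: R[3] = O
Query 4: L[1] = R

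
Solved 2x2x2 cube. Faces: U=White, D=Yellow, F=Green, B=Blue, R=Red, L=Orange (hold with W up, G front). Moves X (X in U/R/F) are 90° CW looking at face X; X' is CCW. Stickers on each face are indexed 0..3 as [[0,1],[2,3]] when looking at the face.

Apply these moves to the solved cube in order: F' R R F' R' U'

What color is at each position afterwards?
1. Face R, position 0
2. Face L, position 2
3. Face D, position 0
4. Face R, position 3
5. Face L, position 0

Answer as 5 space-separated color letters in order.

After move 1 (F'): F=GGGG U=WWRR R=YRYR D=OOYY L=OWOW
After move 2 (R): R=YYRR U=WGRG F=GOGY D=OBYB B=RBWB
After move 3 (R): R=RYRY U=WORY F=GBGB D=OWYR B=GBGB
After move 4 (F'): F=BBGG U=WORR R=WYOY D=WWYR L=OYOR
After move 5 (R'): R=YYWO U=WGRG F=BOGR D=WBYG B=RBWB
After move 6 (U'): U=GGWR F=OYGR R=BOWO B=YYWB L=RBOR
Query 1: R[0] = B
Query 2: L[2] = O
Query 3: D[0] = W
Query 4: R[3] = O
Query 5: L[0] = R

Answer: B O W O R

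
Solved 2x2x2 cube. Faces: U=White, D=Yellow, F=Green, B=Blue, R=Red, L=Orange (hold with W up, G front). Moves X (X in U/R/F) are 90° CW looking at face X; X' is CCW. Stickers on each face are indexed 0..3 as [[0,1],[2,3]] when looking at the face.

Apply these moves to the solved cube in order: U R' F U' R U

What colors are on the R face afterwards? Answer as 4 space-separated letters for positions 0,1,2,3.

After move 1 (U): U=WWWW F=RRGG R=BBRR B=OOBB L=GGOO
After move 2 (R'): R=BRBR U=WBWO F=RWGW D=YRYG B=YOYB
After move 3 (F): F=GRWW U=WBOG R=WROR D=BBYG L=GYOR
After move 4 (U'): U=BGWO F=GYWW R=GROR B=WRYB L=YOOR
After move 5 (R): R=OGRR U=BYWW F=GBWG D=BYYW B=ORGB
After move 6 (U): U=WBWY F=OGWG R=ORRR B=YOGB L=GBOR
Query: R face = ORRR

Answer: O R R R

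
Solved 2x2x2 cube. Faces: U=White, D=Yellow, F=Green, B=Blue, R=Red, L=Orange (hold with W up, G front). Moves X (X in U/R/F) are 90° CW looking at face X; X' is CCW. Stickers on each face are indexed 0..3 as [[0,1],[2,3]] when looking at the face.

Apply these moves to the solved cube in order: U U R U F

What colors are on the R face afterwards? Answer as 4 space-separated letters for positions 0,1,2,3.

After move 1 (U): U=WWWW F=RRGG R=BBRR B=OOBB L=GGOO
After move 2 (U): U=WWWW F=BBGG R=OORR B=GGBB L=RROO
After move 3 (R): R=RORO U=WBWG F=BYGY D=YBYG B=WGWB
After move 4 (U): U=WWGB F=ROGY R=WGRO B=RRWB L=BYOO
After move 5 (F): F=GRYO U=WWOY R=GGBO D=RWYG L=BYOB
Query: R face = GGBO

Answer: G G B O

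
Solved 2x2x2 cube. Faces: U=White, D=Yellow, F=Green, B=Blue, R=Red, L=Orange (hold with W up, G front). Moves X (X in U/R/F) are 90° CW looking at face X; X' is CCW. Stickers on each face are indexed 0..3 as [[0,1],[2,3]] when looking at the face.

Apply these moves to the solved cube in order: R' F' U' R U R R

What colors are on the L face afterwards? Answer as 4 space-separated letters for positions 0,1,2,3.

Answer: O O O W

Derivation:
After move 1 (R'): R=RRRR U=WBWB F=GWGW D=YGYG B=YBYB
After move 2 (F'): F=WWGG U=WBRR R=GRYR D=OOYG L=OBOW
After move 3 (U'): U=BRWR F=OBGG R=WWYR B=GRYB L=YBOW
After move 4 (R): R=YWRW U=BBWG F=OOGG D=OYYG B=RRRB
After move 5 (U): U=WBGB F=YWGG R=RRRW B=YBRB L=OOOW
After move 6 (R): R=RRWR U=WWGG F=YYGG D=ORYY B=BBBB
After move 7 (R): R=WRRR U=WYGG F=YRGY D=OBYB B=GBWB
Query: L face = OOOW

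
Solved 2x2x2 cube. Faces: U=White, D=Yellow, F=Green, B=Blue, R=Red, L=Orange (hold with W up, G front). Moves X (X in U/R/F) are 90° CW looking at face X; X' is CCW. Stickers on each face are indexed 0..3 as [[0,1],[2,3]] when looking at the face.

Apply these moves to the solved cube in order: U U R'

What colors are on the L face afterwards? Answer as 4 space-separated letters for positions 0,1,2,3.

After move 1 (U): U=WWWW F=RRGG R=BBRR B=OOBB L=GGOO
After move 2 (U): U=WWWW F=BBGG R=OORR B=GGBB L=RROO
After move 3 (R'): R=OROR U=WBWG F=BWGW D=YBYG B=YGYB
Query: L face = RROO

Answer: R R O O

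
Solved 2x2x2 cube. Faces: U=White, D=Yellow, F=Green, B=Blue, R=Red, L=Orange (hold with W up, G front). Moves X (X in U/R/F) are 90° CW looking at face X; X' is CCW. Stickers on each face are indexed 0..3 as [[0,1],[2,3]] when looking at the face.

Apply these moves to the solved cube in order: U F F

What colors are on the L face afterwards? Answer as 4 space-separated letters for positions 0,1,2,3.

After move 1 (U): U=WWWW F=RRGG R=BBRR B=OOBB L=GGOO
After move 2 (F): F=GRGR U=WWOG R=WBWR D=RBYY L=GYOY
After move 3 (F): F=GGRR U=WWYY R=OBGR D=WWYY L=GROB
Query: L face = GROB

Answer: G R O B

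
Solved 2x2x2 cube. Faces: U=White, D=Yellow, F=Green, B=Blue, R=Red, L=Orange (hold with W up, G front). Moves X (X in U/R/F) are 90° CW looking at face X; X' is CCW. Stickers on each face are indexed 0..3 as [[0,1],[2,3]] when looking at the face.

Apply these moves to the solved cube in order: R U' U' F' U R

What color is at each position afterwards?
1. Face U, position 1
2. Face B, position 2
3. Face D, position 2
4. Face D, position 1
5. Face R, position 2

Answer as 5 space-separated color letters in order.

After move 1 (R): R=RRRR U=WGWG F=GYGY D=YBYB B=WBWB
After move 2 (U'): U=GGWW F=OOGY R=GYRR B=RRWB L=WBOO
After move 3 (U'): U=GWGW F=WBGY R=OORR B=GYWB L=RROO
After move 4 (F'): F=BYWG U=GWOR R=BOYR D=ROYB L=RWOG
After move 5 (U): U=OGRW F=BOWG R=GYYR B=RWWB L=BYOG
After move 6 (R): R=YGRY U=OORG F=BOWB D=RWYR B=WWGB
Query 1: U[1] = O
Query 2: B[2] = G
Query 3: D[2] = Y
Query 4: D[1] = W
Query 5: R[2] = R

Answer: O G Y W R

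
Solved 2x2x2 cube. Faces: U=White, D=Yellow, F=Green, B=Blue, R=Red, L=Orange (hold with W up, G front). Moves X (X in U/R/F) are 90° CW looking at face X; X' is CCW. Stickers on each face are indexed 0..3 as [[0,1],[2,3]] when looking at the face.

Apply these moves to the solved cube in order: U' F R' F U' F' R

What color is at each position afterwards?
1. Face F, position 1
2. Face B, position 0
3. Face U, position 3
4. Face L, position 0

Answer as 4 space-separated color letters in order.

Answer: O R B Y

Derivation:
After move 1 (U'): U=WWWW F=OOGG R=GGRR B=RRBB L=BBOO
After move 2 (F): F=GOGO U=WWOB R=WGWR D=RGYY L=BYOY
After move 3 (R'): R=GRWW U=WBOR F=GWGB D=ROYO B=YRGB
After move 4 (F): F=GGBW U=WBYY R=ORRW D=WGYO L=BROO
After move 5 (U'): U=BYWY F=BRBW R=GGRW B=ORGB L=YROO
After move 6 (F'): F=RWBB U=BYGR R=GGWW D=ROYO L=YYOW
After move 7 (R): R=WGWG U=BWGB F=ROBO D=RGYO B=RRYB
Query 1: F[1] = O
Query 2: B[0] = R
Query 3: U[3] = B
Query 4: L[0] = Y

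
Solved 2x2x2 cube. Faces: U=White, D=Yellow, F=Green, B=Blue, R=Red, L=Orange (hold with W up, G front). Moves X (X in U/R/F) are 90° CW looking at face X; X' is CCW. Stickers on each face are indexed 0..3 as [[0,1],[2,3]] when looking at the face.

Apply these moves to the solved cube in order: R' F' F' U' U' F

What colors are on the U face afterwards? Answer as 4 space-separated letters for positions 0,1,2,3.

After move 1 (R'): R=RRRR U=WBWB F=GWGW D=YGYG B=YBYB
After move 2 (F'): F=WWGG U=WBRR R=GRYR D=OOYG L=OBOW
After move 3 (F'): F=WGWG U=WBGY R=OROR D=BWYG L=OROR
After move 4 (U'): U=BYWG F=ORWG R=WGOR B=ORYB L=YBOR
After move 5 (U'): U=YGBW F=YBWG R=OROR B=WGYB L=OROR
After move 6 (F): F=WYGB U=YGRR R=BRWR D=OOYG L=OBOW
Query: U face = YGRR

Answer: Y G R R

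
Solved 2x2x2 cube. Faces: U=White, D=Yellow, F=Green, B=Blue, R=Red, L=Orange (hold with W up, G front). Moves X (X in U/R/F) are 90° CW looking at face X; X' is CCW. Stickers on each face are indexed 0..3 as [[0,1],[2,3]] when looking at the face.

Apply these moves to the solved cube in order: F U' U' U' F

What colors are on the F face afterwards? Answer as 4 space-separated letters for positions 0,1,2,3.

After move 1 (F): F=GGGG U=WWOO R=WRWR D=RRYY L=OYOY
After move 2 (U'): U=WOWO F=OYGG R=GGWR B=WRBB L=BBOY
After move 3 (U'): U=OOWW F=BBGG R=OYWR B=GGBB L=WROY
After move 4 (U'): U=OWOW F=WRGG R=BBWR B=OYBB L=GGOY
After move 5 (F): F=GWGR U=OWYG R=OBWR D=WBYY L=GROR
Query: F face = GWGR

Answer: G W G R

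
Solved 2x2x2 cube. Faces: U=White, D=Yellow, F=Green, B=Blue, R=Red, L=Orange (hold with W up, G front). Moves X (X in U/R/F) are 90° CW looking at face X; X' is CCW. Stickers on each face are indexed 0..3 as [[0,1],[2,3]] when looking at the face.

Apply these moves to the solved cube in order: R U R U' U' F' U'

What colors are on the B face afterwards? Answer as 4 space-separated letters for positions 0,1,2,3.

Answer: W Y W B

Derivation:
After move 1 (R): R=RRRR U=WGWG F=GYGY D=YBYB B=WBWB
After move 2 (U): U=WWGG F=RRGY R=WBRR B=OOWB L=GYOO
After move 3 (R): R=RWRB U=WRGY F=RBGB D=YWYO B=GOWB
After move 4 (U'): U=RYWG F=GYGB R=RBRB B=RWWB L=GOOO
After move 5 (U'): U=YGRW F=GOGB R=GYRB B=RBWB L=RWOO
After move 6 (F'): F=OBGG U=YGGR R=WYYB D=WOYO L=RWOR
After move 7 (U'): U=GRYG F=RWGG R=OBYB B=WYWB L=RBOR
Query: B face = WYWB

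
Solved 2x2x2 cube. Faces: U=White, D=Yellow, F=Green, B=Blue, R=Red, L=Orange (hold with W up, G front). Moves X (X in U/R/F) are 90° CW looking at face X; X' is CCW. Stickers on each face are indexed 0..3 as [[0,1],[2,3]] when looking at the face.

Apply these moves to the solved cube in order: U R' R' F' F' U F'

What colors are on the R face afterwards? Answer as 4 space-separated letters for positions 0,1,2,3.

After move 1 (U): U=WWWW F=RRGG R=BBRR B=OOBB L=GGOO
After move 2 (R'): R=BRBR U=WBWO F=RWGW D=YRYG B=YOYB
After move 3 (R'): R=RRBB U=WYWY F=RBGO D=YWYW B=GORB
After move 4 (F'): F=BORG U=WYRB R=WRYB D=GOYW L=GYOW
After move 5 (F'): F=OGBR U=WYWY R=ORGB D=YWYW L=GBOR
After move 6 (U): U=WWYY F=ORBR R=GOGB B=GBRB L=OGOR
After move 7 (F'): F=RROB U=WWGG R=WOYB D=GRYW L=OYOY
Query: R face = WOYB

Answer: W O Y B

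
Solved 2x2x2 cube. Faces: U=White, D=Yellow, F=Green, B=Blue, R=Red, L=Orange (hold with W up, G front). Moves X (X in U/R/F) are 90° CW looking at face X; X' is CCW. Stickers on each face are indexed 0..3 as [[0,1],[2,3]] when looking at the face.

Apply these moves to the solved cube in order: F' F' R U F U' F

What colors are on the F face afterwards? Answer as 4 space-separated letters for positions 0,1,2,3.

After move 1 (F'): F=GGGG U=WWRR R=YRYR D=OOYY L=OWOW
After move 2 (F'): F=GGGG U=WWYY R=OROR D=WWYY L=OROR
After move 3 (R): R=OORR U=WGYG F=GWGY D=WBYB B=YBWB
After move 4 (U): U=YWGG F=OOGY R=YBRR B=ORWB L=GWOR
After move 5 (F): F=GOYO U=YWRW R=GBGR D=RYYB L=GWOB
After move 6 (U'): U=WWYR F=GWYO R=GOGR B=GBWB L=OROB
After move 7 (F): F=YGOW U=WWBR R=YORR D=GGYB L=OROY
Query: F face = YGOW

Answer: Y G O W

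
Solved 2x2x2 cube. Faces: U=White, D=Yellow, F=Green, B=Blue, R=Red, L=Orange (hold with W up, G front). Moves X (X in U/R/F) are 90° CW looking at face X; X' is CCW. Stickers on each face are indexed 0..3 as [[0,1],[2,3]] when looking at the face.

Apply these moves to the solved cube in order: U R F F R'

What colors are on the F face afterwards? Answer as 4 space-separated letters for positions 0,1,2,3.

Answer: Y R Y Y

Derivation:
After move 1 (U): U=WWWW F=RRGG R=BBRR B=OOBB L=GGOO
After move 2 (R): R=RBRB U=WRWG F=RYGY D=YBYO B=WOWB
After move 3 (F): F=GRYY U=WROG R=WBGB D=RRYO L=GYOB
After move 4 (F): F=YGYR U=WRBY R=OBGB D=GWYO L=GROR
After move 5 (R'): R=BBOG U=WWBW F=YRYY D=GGYR B=OOWB
Query: F face = YRYY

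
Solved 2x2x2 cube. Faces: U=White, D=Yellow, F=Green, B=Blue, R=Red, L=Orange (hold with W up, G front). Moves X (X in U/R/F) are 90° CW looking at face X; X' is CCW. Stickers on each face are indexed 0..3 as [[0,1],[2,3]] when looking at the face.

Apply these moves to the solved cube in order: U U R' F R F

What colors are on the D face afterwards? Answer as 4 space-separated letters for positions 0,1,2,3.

After move 1 (U): U=WWWW F=RRGG R=BBRR B=OOBB L=GGOO
After move 2 (U): U=WWWW F=BBGG R=OORR B=GGBB L=RROO
After move 3 (R'): R=OROR U=WBWG F=BWGW D=YBYG B=YGYB
After move 4 (F): F=GBWW U=WBOR R=WRGR D=OOYG L=RYOB
After move 5 (R): R=GWRR U=WBOW F=GOWG D=OYYY B=RGBB
After move 6 (F): F=WGGO U=WBBY R=OWWR D=RGYY L=ROOY
Query: D face = RGYY

Answer: R G Y Y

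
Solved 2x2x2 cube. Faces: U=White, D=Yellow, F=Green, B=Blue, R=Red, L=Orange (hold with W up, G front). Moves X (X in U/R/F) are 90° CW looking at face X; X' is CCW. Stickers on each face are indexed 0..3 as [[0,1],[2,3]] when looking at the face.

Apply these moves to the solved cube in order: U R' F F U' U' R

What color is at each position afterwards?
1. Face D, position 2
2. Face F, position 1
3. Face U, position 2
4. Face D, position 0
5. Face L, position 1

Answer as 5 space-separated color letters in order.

After move 1 (U): U=WWWW F=RRGG R=BBRR B=OOBB L=GGOO
After move 2 (R'): R=BRBR U=WBWO F=RWGW D=YRYG B=YOYB
After move 3 (F): F=GRWW U=WBOG R=WROR D=BBYG L=GYOR
After move 4 (F): F=WGWR U=WBRY R=ORGR D=OWYG L=GBOB
After move 5 (U'): U=BYWR F=GBWR R=WGGR B=ORYB L=YOOB
After move 6 (U'): U=YRBW F=YOWR R=GBGR B=WGYB L=OROB
After move 7 (R): R=GGRB U=YOBR F=YWWG D=OYYW B=WGRB
Query 1: D[2] = Y
Query 2: F[1] = W
Query 3: U[2] = B
Query 4: D[0] = O
Query 5: L[1] = R

Answer: Y W B O R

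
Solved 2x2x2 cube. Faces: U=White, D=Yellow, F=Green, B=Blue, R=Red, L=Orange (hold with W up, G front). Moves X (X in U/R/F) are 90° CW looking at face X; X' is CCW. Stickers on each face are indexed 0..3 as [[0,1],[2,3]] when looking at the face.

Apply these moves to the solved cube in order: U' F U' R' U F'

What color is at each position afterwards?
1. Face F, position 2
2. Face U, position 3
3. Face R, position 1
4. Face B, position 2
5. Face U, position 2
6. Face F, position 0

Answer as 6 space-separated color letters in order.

After move 1 (U'): U=WWWW F=OOGG R=GGRR B=RRBB L=BBOO
After move 2 (F): F=GOGO U=WWOB R=WGWR D=RGYY L=BYOY
After move 3 (U'): U=WBWO F=BYGO R=GOWR B=WGBB L=RROY
After move 4 (R'): R=ORGW U=WBWW F=BBGO D=RYYO B=YGGB
After move 5 (U): U=WWWB F=ORGO R=YGGW B=RRGB L=BBOY
After move 6 (F'): F=ROOG U=WWYG R=YGRW D=BYYO L=BBOW
Query 1: F[2] = O
Query 2: U[3] = G
Query 3: R[1] = G
Query 4: B[2] = G
Query 5: U[2] = Y
Query 6: F[0] = R

Answer: O G G G Y R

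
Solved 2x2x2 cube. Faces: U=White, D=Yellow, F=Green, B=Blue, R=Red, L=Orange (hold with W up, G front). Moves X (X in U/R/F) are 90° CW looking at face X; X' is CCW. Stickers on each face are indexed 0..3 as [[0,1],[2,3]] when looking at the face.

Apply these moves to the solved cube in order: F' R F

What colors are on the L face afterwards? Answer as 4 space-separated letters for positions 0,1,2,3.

Answer: O O O B

Derivation:
After move 1 (F'): F=GGGG U=WWRR R=YRYR D=OOYY L=OWOW
After move 2 (R): R=YYRR U=WGRG F=GOGY D=OBYB B=RBWB
After move 3 (F): F=GGYO U=WGWW R=RYGR D=RYYB L=OOOB
Query: L face = OOOB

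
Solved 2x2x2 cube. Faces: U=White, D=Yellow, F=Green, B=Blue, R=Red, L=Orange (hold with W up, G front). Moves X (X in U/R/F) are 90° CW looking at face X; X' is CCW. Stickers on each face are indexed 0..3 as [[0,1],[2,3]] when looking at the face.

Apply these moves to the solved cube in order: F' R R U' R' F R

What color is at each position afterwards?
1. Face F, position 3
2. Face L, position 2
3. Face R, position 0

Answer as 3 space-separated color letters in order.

After move 1 (F'): F=GGGG U=WWRR R=YRYR D=OOYY L=OWOW
After move 2 (R): R=YYRR U=WGRG F=GOGY D=OBYB B=RBWB
After move 3 (R): R=RYRY U=WORY F=GBGB D=OWYR B=GBGB
After move 4 (U'): U=OYWR F=OWGB R=GBRY B=RYGB L=GBOW
After move 5 (R'): R=BYGR U=OGWR F=OYGR D=OWYB B=RYWB
After move 6 (F): F=GORY U=OGWB R=WYRR D=GBYB L=GOOW
After move 7 (R): R=RWRY U=OOWY F=GBRB D=GWYR B=BYGB
Query 1: F[3] = B
Query 2: L[2] = O
Query 3: R[0] = R

Answer: B O R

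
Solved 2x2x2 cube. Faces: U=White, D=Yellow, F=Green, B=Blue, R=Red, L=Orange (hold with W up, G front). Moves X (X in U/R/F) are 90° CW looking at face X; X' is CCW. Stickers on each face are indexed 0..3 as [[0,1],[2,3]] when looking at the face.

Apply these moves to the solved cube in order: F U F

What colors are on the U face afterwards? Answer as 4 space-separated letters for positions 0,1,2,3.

Answer: O W Y G

Derivation:
After move 1 (F): F=GGGG U=WWOO R=WRWR D=RRYY L=OYOY
After move 2 (U): U=OWOW F=WRGG R=BBWR B=OYBB L=GGOY
After move 3 (F): F=GWGR U=OWYG R=OBWR D=WBYY L=GROR
Query: U face = OWYG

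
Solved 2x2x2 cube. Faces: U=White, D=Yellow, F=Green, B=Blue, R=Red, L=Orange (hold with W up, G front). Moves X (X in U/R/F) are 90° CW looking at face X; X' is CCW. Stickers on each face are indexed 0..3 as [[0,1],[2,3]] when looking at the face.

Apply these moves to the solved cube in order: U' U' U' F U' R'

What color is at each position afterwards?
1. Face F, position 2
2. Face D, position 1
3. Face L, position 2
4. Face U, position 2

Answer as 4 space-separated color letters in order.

After move 1 (U'): U=WWWW F=OOGG R=GGRR B=RRBB L=BBOO
After move 2 (U'): U=WWWW F=BBGG R=OORR B=GGBB L=RROO
After move 3 (U'): U=WWWW F=RRGG R=BBRR B=OOBB L=GGOO
After move 4 (F): F=GRGR U=WWOG R=WBWR D=RBYY L=GYOY
After move 5 (U'): U=WGWO F=GYGR R=GRWR B=WBBB L=OOOY
After move 6 (R'): R=RRGW U=WBWW F=GGGO D=RYYR B=YBBB
Query 1: F[2] = G
Query 2: D[1] = Y
Query 3: L[2] = O
Query 4: U[2] = W

Answer: G Y O W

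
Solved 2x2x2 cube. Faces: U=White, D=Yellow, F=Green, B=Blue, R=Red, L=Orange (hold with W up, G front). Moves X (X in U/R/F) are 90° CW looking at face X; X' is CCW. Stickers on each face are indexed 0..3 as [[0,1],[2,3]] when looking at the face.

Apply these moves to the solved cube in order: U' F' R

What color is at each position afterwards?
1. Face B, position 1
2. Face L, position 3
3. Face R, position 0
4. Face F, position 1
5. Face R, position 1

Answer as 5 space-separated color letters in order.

Answer: R W Y O Y

Derivation:
After move 1 (U'): U=WWWW F=OOGG R=GGRR B=RRBB L=BBOO
After move 2 (F'): F=OGOG U=WWGR R=YGYR D=BOYY L=BWOW
After move 3 (R): R=YYRG U=WGGG F=OOOY D=BBYR B=RRWB
Query 1: B[1] = R
Query 2: L[3] = W
Query 3: R[0] = Y
Query 4: F[1] = O
Query 5: R[1] = Y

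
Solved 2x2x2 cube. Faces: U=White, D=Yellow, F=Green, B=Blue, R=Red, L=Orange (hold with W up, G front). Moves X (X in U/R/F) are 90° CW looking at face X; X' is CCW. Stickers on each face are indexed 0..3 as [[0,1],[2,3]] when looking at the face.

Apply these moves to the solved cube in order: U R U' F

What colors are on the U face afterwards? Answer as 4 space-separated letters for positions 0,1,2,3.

Answer: R G O O

Derivation:
After move 1 (U): U=WWWW F=RRGG R=BBRR B=OOBB L=GGOO
After move 2 (R): R=RBRB U=WRWG F=RYGY D=YBYO B=WOWB
After move 3 (U'): U=RGWW F=GGGY R=RYRB B=RBWB L=WOOO
After move 4 (F): F=GGYG U=RGOO R=WYWB D=RRYO L=WYOB
Query: U face = RGOO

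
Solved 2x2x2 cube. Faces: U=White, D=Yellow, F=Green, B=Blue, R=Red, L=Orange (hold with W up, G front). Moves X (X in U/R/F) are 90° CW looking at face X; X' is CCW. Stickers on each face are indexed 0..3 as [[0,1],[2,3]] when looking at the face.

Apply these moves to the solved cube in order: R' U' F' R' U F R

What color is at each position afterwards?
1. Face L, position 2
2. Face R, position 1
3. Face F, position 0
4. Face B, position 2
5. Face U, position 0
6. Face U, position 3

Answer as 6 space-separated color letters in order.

After move 1 (R'): R=RRRR U=WBWB F=GWGW D=YGYG B=YBYB
After move 2 (U'): U=BBWW F=OOGW R=GWRR B=RRYB L=YBOO
After move 3 (F'): F=OWOG U=BBGR R=GWYR D=BOYG L=YWOW
After move 4 (R'): R=WRGY U=BYGR F=OBOR D=BWYG B=GROB
After move 5 (U): U=GBRY F=WROR R=GRGY B=YWOB L=OBOW
After move 6 (F): F=OWRR U=GBWB R=RRYY D=GGYG L=OBOW
After move 7 (R): R=YRYR U=GWWR F=OGRG D=GOYY B=BWBB
Query 1: L[2] = O
Query 2: R[1] = R
Query 3: F[0] = O
Query 4: B[2] = B
Query 5: U[0] = G
Query 6: U[3] = R

Answer: O R O B G R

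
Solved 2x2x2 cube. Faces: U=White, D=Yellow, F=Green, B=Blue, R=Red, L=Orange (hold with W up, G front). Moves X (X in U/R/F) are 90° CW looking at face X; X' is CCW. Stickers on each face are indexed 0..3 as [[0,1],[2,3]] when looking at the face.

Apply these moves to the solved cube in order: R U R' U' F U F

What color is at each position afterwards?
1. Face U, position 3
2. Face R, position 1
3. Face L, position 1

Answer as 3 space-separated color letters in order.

Answer: G R W

Derivation:
After move 1 (R): R=RRRR U=WGWG F=GYGY D=YBYB B=WBWB
After move 2 (U): U=WWGG F=RRGY R=WBRR B=OOWB L=GYOO
After move 3 (R'): R=BRWR U=WWGO F=RWGG D=YRYY B=BOBB
After move 4 (U'): U=WOWG F=GYGG R=RWWR B=BRBB L=BOOO
After move 5 (F): F=GGGY U=WOOO R=WWGR D=WRYY L=BYOR
After move 6 (U): U=OWOO F=WWGY R=BRGR B=BYBB L=GGOR
After move 7 (F): F=GWYW U=OWRG R=OROR D=GBYY L=GWOR
Query 1: U[3] = G
Query 2: R[1] = R
Query 3: L[1] = W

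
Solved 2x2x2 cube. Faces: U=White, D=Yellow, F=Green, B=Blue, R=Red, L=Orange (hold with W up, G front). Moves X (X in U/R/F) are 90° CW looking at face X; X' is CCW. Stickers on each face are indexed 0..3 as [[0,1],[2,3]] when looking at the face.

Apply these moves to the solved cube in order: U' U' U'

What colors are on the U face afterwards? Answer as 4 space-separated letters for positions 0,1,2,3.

Answer: W W W W

Derivation:
After move 1 (U'): U=WWWW F=OOGG R=GGRR B=RRBB L=BBOO
After move 2 (U'): U=WWWW F=BBGG R=OORR B=GGBB L=RROO
After move 3 (U'): U=WWWW F=RRGG R=BBRR B=OOBB L=GGOO
Query: U face = WWWW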